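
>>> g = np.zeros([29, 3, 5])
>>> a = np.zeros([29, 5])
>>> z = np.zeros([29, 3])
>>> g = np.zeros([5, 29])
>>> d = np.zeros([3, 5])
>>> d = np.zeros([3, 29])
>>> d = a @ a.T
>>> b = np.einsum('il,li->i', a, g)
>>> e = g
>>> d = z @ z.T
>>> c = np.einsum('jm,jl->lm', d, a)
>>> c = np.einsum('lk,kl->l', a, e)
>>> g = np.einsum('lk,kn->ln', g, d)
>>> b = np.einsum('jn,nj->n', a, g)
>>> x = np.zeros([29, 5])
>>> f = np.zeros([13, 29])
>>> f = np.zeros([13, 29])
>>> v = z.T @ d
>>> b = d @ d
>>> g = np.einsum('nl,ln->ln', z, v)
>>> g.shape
(3, 29)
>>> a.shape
(29, 5)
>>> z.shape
(29, 3)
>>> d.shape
(29, 29)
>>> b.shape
(29, 29)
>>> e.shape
(5, 29)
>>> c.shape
(29,)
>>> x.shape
(29, 5)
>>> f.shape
(13, 29)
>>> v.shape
(3, 29)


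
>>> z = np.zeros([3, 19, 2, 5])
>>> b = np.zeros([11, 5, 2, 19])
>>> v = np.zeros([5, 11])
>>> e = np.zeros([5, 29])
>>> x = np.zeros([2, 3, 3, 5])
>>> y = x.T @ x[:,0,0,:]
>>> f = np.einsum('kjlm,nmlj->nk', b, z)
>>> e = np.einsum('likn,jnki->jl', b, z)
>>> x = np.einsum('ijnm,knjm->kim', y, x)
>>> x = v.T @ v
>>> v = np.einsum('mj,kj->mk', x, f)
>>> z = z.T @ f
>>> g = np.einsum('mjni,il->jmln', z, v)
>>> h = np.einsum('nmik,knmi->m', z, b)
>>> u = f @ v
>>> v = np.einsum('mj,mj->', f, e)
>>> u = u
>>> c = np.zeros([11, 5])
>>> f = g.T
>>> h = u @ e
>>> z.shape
(5, 2, 19, 11)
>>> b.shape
(11, 5, 2, 19)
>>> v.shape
()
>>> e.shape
(3, 11)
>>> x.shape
(11, 11)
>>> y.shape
(5, 3, 3, 5)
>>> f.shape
(19, 3, 5, 2)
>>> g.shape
(2, 5, 3, 19)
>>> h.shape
(3, 11)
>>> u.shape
(3, 3)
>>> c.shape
(11, 5)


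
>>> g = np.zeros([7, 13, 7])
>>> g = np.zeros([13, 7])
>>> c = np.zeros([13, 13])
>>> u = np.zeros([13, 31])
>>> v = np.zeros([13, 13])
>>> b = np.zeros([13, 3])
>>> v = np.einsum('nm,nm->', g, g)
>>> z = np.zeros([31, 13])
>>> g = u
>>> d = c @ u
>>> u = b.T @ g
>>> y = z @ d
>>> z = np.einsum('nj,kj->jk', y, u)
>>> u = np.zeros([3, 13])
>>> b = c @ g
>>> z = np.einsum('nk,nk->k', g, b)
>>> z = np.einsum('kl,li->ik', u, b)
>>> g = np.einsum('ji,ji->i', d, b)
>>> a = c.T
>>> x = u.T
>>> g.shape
(31,)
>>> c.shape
(13, 13)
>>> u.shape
(3, 13)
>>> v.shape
()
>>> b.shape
(13, 31)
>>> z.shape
(31, 3)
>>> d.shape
(13, 31)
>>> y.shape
(31, 31)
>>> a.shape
(13, 13)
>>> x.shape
(13, 3)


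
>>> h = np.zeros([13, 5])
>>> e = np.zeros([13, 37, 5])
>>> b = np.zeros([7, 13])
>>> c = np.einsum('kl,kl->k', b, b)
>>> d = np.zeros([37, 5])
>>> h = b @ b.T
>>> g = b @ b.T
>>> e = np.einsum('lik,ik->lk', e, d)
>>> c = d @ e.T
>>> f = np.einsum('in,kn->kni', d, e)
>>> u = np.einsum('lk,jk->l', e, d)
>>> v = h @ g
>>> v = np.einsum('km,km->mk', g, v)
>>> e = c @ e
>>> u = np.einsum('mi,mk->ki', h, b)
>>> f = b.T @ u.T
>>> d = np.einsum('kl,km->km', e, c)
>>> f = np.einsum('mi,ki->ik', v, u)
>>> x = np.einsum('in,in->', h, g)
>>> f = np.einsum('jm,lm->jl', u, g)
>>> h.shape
(7, 7)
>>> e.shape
(37, 5)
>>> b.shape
(7, 13)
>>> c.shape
(37, 13)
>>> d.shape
(37, 13)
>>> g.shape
(7, 7)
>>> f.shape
(13, 7)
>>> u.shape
(13, 7)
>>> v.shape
(7, 7)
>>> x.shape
()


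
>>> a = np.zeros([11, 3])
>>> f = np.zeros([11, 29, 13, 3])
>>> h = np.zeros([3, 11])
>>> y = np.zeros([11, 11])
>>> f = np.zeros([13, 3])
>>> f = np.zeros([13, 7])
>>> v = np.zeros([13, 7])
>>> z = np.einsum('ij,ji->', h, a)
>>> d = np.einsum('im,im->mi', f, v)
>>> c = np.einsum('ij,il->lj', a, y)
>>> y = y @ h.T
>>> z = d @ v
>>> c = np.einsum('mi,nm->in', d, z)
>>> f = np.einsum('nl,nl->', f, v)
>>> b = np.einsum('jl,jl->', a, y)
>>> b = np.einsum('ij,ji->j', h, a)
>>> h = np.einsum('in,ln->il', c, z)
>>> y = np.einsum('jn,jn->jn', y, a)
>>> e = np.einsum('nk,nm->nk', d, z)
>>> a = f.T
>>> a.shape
()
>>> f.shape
()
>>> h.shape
(13, 7)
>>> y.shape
(11, 3)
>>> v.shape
(13, 7)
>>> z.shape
(7, 7)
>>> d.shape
(7, 13)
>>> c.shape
(13, 7)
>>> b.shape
(11,)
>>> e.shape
(7, 13)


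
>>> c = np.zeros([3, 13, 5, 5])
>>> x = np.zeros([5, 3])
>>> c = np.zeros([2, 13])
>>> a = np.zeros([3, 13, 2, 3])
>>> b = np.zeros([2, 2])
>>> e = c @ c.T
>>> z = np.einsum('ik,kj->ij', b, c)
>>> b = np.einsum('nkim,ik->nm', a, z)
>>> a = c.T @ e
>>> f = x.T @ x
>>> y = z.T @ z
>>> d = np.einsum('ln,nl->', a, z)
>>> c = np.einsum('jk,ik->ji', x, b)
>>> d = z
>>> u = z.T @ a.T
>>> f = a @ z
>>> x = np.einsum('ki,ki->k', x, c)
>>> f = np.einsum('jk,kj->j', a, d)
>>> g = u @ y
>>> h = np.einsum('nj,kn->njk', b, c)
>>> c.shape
(5, 3)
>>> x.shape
(5,)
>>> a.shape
(13, 2)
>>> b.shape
(3, 3)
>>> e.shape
(2, 2)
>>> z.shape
(2, 13)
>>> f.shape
(13,)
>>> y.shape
(13, 13)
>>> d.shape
(2, 13)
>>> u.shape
(13, 13)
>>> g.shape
(13, 13)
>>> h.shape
(3, 3, 5)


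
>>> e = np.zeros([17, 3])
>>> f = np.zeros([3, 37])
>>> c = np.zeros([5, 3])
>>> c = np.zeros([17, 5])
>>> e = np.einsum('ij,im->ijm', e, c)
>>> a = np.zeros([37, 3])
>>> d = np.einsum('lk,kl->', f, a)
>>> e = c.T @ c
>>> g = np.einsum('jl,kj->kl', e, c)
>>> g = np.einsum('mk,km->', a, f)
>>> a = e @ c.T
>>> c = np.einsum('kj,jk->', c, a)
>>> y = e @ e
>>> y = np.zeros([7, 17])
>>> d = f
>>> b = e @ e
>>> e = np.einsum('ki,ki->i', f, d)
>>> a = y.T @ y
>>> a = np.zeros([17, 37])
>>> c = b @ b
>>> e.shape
(37,)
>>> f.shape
(3, 37)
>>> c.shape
(5, 5)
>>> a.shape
(17, 37)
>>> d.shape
(3, 37)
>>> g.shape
()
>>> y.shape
(7, 17)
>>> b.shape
(5, 5)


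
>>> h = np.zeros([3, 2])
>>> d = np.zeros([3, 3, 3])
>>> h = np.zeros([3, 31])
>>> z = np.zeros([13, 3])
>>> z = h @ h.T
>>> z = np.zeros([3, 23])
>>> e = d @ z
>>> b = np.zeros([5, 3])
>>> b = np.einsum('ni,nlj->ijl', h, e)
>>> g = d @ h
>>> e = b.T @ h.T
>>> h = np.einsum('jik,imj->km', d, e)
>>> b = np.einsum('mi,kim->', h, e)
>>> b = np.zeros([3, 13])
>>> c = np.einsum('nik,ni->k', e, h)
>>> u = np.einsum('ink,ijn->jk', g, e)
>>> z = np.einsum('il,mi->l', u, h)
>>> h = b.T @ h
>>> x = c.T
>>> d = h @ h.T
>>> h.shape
(13, 23)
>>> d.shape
(13, 13)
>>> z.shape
(31,)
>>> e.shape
(3, 23, 3)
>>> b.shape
(3, 13)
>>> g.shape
(3, 3, 31)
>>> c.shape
(3,)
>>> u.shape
(23, 31)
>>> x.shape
(3,)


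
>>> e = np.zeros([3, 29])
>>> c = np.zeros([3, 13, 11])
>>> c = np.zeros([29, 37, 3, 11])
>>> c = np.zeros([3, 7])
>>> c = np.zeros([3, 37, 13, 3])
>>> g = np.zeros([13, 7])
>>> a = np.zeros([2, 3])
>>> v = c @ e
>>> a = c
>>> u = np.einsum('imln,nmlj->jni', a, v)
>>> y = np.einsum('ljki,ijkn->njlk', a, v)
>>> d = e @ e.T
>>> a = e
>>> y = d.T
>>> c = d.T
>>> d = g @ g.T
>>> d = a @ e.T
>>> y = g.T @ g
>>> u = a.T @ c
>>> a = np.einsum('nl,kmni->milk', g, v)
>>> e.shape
(3, 29)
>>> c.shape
(3, 3)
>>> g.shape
(13, 7)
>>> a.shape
(37, 29, 7, 3)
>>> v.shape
(3, 37, 13, 29)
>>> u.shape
(29, 3)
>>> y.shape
(7, 7)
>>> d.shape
(3, 3)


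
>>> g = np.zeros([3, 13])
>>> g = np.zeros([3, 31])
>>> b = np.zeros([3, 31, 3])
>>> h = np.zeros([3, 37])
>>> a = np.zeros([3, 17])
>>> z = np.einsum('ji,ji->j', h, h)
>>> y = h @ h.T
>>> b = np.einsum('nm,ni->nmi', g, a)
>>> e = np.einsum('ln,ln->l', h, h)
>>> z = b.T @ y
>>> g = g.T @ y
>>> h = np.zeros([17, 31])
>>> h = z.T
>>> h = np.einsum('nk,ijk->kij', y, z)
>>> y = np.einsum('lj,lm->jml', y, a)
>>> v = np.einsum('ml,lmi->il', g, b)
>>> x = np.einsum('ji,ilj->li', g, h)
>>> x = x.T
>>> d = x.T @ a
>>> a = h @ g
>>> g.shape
(31, 3)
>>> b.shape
(3, 31, 17)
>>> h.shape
(3, 17, 31)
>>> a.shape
(3, 17, 3)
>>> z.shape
(17, 31, 3)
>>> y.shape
(3, 17, 3)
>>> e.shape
(3,)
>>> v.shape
(17, 3)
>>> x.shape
(3, 17)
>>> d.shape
(17, 17)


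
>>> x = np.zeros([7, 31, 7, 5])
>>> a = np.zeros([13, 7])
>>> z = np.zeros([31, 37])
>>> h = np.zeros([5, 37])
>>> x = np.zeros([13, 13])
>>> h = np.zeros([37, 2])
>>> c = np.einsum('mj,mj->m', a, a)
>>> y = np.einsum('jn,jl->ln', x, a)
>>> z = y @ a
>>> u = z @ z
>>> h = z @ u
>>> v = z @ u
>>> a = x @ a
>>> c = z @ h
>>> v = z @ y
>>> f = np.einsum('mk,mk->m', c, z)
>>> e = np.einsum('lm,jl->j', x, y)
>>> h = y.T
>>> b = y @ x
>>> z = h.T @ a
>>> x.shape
(13, 13)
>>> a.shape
(13, 7)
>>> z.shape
(7, 7)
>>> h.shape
(13, 7)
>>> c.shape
(7, 7)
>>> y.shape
(7, 13)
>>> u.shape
(7, 7)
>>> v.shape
(7, 13)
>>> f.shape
(7,)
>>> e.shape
(7,)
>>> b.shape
(7, 13)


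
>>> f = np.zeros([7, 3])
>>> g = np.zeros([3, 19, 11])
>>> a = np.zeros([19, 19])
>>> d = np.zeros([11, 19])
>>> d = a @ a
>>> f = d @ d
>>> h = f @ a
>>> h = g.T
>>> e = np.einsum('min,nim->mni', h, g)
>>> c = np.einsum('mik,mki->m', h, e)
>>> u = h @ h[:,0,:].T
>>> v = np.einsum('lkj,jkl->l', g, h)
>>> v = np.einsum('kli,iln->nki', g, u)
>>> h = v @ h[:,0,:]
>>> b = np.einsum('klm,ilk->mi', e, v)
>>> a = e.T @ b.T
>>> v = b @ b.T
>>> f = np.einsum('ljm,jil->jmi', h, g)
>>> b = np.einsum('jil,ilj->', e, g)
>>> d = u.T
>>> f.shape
(3, 3, 19)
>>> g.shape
(3, 19, 11)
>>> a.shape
(19, 3, 19)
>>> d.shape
(11, 19, 11)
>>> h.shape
(11, 3, 3)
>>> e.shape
(11, 3, 19)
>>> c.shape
(11,)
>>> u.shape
(11, 19, 11)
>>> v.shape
(19, 19)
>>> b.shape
()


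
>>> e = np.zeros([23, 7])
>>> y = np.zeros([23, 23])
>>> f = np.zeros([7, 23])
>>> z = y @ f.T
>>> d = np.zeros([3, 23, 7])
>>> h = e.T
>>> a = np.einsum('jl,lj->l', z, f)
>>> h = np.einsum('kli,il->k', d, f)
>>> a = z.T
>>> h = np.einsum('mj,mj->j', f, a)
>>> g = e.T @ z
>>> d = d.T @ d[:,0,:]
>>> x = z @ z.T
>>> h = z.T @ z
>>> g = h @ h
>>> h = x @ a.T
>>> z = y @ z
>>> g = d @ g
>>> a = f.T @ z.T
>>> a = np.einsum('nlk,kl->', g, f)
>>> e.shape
(23, 7)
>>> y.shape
(23, 23)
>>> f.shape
(7, 23)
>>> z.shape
(23, 7)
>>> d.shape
(7, 23, 7)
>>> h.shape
(23, 7)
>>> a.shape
()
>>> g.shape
(7, 23, 7)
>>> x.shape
(23, 23)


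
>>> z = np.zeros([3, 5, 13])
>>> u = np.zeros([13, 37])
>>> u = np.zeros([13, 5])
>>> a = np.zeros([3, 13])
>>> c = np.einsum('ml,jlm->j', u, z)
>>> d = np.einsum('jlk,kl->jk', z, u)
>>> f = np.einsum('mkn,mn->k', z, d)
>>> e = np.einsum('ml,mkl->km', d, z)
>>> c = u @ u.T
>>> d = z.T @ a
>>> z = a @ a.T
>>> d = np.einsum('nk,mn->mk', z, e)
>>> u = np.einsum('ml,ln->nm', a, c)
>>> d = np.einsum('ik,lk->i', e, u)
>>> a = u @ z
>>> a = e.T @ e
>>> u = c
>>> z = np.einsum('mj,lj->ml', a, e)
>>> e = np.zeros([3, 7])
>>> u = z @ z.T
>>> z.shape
(3, 5)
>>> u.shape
(3, 3)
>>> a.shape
(3, 3)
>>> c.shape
(13, 13)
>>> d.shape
(5,)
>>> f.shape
(5,)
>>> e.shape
(3, 7)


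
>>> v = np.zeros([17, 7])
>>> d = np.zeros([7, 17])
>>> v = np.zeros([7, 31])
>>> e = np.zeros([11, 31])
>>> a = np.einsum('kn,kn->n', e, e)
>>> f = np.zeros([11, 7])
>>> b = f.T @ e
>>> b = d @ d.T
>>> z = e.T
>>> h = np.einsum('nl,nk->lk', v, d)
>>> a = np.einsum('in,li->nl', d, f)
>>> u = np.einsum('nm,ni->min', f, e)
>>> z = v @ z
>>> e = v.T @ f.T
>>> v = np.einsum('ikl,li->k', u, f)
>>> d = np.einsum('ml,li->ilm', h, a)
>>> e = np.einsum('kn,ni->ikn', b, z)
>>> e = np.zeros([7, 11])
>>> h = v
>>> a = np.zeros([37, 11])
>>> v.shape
(31,)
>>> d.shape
(11, 17, 31)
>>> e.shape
(7, 11)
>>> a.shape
(37, 11)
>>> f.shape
(11, 7)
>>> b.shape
(7, 7)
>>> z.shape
(7, 11)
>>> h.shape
(31,)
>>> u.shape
(7, 31, 11)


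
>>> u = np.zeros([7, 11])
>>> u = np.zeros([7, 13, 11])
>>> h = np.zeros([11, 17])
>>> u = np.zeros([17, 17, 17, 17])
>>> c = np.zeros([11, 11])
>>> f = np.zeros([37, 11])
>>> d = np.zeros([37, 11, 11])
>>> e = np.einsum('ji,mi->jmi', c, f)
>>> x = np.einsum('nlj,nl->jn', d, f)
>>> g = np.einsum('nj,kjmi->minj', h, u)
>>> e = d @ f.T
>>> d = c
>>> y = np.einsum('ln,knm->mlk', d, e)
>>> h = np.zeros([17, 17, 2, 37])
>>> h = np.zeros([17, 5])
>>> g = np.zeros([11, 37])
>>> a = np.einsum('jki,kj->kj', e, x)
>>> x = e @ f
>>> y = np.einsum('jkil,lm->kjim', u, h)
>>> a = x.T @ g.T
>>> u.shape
(17, 17, 17, 17)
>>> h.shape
(17, 5)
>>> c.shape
(11, 11)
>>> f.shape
(37, 11)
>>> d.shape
(11, 11)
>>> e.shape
(37, 11, 37)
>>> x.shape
(37, 11, 11)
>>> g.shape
(11, 37)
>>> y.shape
(17, 17, 17, 5)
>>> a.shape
(11, 11, 11)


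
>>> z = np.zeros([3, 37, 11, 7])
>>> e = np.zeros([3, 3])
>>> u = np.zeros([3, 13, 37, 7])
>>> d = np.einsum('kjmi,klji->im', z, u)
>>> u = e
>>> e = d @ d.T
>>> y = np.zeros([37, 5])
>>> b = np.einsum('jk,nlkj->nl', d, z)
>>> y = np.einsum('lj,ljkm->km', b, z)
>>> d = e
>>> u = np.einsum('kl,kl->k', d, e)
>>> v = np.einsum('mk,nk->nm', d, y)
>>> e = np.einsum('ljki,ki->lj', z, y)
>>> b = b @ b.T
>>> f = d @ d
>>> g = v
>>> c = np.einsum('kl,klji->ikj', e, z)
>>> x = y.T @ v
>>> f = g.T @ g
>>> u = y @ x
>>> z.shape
(3, 37, 11, 7)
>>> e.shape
(3, 37)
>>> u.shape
(11, 7)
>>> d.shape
(7, 7)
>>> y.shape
(11, 7)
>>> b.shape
(3, 3)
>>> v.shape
(11, 7)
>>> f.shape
(7, 7)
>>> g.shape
(11, 7)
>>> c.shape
(7, 3, 11)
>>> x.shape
(7, 7)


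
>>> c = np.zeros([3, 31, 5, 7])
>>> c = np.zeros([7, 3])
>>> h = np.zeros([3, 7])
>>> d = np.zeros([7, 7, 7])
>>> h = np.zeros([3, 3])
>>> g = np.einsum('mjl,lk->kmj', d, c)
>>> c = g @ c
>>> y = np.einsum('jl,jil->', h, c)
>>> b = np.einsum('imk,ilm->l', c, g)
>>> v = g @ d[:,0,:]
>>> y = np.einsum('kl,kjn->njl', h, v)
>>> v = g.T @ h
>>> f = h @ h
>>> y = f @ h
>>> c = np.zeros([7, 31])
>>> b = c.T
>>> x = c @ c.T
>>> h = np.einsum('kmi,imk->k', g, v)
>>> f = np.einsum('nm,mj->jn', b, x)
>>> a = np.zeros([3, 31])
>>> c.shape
(7, 31)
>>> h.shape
(3,)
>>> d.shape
(7, 7, 7)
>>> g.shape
(3, 7, 7)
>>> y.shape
(3, 3)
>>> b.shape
(31, 7)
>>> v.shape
(7, 7, 3)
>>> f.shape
(7, 31)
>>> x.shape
(7, 7)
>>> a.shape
(3, 31)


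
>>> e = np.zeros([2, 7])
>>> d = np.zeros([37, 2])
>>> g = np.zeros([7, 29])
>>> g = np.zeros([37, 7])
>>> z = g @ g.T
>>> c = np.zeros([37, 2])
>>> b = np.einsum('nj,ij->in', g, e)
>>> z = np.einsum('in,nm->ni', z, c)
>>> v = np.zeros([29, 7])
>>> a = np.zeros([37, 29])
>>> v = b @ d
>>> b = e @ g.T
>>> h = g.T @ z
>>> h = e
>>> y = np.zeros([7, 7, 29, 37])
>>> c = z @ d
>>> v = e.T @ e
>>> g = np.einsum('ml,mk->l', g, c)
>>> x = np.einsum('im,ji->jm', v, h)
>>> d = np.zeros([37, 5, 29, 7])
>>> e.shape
(2, 7)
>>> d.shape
(37, 5, 29, 7)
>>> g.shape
(7,)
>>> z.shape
(37, 37)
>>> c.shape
(37, 2)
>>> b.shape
(2, 37)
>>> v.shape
(7, 7)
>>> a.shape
(37, 29)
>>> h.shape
(2, 7)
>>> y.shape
(7, 7, 29, 37)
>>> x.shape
(2, 7)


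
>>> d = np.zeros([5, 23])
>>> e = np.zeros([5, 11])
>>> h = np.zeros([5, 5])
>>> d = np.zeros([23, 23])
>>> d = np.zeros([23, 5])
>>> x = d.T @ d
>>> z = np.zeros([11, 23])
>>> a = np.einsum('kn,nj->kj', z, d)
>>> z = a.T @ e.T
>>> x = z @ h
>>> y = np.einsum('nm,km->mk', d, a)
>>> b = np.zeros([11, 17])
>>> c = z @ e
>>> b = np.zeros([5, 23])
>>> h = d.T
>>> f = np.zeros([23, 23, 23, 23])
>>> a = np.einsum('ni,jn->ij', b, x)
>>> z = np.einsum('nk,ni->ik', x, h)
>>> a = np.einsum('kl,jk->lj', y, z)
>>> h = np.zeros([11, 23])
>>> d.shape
(23, 5)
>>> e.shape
(5, 11)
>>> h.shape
(11, 23)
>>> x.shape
(5, 5)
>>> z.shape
(23, 5)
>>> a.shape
(11, 23)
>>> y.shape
(5, 11)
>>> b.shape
(5, 23)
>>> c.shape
(5, 11)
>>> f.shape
(23, 23, 23, 23)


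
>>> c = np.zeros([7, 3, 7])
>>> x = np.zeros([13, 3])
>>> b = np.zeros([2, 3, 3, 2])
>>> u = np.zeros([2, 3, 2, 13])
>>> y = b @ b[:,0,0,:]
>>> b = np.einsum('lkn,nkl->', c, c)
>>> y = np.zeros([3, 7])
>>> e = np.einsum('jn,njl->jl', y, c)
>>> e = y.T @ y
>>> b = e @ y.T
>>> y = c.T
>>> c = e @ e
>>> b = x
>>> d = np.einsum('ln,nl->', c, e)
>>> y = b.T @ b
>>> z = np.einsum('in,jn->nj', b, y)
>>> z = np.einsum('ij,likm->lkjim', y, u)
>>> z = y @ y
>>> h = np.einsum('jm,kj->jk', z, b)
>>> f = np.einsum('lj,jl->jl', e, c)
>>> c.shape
(7, 7)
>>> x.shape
(13, 3)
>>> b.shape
(13, 3)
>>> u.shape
(2, 3, 2, 13)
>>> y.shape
(3, 3)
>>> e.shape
(7, 7)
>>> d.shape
()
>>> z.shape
(3, 3)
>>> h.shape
(3, 13)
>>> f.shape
(7, 7)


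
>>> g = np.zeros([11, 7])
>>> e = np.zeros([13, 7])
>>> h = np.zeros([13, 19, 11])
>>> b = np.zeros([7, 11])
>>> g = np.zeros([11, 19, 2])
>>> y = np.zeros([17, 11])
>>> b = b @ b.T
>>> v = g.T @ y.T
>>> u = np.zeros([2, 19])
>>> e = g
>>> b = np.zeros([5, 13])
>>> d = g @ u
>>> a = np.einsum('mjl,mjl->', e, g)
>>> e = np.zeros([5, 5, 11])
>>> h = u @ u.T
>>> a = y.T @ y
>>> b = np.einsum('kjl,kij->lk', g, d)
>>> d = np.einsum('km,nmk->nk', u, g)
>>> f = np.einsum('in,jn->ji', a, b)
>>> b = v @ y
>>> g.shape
(11, 19, 2)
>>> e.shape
(5, 5, 11)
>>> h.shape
(2, 2)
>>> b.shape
(2, 19, 11)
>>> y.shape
(17, 11)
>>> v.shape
(2, 19, 17)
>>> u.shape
(2, 19)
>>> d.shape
(11, 2)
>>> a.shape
(11, 11)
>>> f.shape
(2, 11)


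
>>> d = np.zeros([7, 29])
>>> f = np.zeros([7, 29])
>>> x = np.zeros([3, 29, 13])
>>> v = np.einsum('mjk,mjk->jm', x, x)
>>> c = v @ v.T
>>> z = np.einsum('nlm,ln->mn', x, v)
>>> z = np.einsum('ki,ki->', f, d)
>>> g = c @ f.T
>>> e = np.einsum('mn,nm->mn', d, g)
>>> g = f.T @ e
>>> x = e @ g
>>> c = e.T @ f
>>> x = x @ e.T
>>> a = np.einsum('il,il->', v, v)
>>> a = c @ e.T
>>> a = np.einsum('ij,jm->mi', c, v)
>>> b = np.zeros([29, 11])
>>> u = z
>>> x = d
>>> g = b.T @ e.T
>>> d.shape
(7, 29)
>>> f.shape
(7, 29)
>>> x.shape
(7, 29)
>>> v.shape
(29, 3)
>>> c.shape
(29, 29)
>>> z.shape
()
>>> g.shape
(11, 7)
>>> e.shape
(7, 29)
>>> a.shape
(3, 29)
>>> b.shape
(29, 11)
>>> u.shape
()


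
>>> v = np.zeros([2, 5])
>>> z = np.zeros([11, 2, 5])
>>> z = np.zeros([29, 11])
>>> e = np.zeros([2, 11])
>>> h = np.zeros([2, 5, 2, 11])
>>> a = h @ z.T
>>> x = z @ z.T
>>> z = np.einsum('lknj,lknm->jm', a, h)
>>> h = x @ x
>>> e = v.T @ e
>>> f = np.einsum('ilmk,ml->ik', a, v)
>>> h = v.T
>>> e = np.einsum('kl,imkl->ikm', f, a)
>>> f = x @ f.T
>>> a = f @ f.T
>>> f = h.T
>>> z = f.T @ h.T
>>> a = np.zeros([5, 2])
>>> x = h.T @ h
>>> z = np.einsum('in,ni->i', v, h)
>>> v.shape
(2, 5)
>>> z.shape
(2,)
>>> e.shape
(2, 2, 5)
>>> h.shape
(5, 2)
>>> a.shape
(5, 2)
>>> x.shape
(2, 2)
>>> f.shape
(2, 5)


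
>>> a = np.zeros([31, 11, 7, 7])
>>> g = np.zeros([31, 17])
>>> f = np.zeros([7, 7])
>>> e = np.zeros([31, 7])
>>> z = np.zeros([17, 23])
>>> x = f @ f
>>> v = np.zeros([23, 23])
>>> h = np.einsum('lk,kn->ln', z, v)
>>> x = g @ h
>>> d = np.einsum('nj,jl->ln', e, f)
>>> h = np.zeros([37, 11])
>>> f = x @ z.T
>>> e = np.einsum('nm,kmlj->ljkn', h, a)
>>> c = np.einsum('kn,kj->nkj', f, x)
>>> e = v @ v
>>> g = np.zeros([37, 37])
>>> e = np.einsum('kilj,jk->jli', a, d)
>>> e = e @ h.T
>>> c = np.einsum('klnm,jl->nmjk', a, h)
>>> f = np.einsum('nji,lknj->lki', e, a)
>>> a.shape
(31, 11, 7, 7)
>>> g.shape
(37, 37)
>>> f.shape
(31, 11, 37)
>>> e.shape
(7, 7, 37)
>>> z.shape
(17, 23)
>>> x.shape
(31, 23)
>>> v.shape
(23, 23)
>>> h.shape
(37, 11)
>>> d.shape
(7, 31)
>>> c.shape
(7, 7, 37, 31)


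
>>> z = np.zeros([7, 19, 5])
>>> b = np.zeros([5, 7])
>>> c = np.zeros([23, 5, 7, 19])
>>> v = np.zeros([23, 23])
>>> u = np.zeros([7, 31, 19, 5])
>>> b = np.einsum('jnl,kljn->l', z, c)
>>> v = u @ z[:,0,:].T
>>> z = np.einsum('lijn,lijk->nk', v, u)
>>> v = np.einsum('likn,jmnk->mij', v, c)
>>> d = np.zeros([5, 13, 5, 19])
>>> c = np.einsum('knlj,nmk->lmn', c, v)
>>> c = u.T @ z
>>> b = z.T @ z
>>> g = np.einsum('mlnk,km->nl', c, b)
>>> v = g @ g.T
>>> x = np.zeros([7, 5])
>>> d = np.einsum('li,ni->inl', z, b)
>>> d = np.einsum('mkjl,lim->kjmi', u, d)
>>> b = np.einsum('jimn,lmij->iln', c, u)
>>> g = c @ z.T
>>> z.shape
(7, 5)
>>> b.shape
(19, 7, 5)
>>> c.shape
(5, 19, 31, 5)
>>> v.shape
(31, 31)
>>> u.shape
(7, 31, 19, 5)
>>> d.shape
(31, 19, 7, 5)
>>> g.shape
(5, 19, 31, 7)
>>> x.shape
(7, 5)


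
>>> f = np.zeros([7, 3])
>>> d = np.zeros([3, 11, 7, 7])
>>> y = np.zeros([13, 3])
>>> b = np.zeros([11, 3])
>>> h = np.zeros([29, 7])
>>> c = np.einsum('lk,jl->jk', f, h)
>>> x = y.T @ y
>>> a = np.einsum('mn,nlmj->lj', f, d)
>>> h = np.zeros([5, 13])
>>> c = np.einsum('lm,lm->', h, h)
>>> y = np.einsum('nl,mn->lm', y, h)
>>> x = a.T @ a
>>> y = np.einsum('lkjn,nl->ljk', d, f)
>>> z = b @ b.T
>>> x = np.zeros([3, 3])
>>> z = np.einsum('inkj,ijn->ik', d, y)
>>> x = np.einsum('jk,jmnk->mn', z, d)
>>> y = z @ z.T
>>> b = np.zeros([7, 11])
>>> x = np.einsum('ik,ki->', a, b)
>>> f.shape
(7, 3)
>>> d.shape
(3, 11, 7, 7)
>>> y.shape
(3, 3)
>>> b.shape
(7, 11)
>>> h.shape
(5, 13)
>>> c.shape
()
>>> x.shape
()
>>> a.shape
(11, 7)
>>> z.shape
(3, 7)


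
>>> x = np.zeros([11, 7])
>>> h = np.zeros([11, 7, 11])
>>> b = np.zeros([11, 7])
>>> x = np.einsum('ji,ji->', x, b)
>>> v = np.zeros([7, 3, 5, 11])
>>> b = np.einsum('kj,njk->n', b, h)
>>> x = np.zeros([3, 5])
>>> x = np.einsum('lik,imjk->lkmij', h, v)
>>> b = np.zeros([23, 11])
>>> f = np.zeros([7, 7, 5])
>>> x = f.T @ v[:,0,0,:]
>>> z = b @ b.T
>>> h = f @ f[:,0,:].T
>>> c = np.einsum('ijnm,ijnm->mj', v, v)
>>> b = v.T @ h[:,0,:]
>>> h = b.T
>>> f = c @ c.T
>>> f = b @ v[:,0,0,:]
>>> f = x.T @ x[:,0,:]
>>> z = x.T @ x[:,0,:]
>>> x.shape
(5, 7, 11)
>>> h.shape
(7, 3, 5, 11)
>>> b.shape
(11, 5, 3, 7)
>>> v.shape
(7, 3, 5, 11)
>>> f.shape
(11, 7, 11)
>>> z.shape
(11, 7, 11)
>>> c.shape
(11, 3)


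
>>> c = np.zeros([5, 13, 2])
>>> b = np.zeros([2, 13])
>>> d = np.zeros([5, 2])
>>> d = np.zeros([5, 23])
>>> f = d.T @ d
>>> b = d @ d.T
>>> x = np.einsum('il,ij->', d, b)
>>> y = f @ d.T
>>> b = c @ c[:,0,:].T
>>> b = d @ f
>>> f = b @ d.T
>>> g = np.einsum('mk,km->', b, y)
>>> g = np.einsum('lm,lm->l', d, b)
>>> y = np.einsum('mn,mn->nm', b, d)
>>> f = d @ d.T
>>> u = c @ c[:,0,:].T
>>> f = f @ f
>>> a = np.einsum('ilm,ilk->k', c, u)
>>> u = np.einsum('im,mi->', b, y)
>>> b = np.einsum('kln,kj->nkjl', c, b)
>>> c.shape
(5, 13, 2)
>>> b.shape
(2, 5, 23, 13)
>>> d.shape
(5, 23)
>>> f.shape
(5, 5)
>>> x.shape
()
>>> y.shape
(23, 5)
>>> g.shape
(5,)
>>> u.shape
()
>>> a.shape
(5,)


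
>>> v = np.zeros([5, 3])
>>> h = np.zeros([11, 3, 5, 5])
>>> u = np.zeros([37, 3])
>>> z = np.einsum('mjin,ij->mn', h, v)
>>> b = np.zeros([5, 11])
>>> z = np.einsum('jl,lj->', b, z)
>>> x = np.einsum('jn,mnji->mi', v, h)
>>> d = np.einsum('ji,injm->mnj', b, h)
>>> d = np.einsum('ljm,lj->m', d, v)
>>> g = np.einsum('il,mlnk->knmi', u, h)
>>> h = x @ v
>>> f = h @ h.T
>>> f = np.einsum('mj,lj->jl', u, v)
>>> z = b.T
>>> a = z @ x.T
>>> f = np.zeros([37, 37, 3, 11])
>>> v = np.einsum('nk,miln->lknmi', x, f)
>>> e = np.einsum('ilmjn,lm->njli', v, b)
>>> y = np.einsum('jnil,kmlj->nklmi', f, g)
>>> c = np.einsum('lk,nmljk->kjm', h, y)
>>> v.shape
(3, 5, 11, 37, 37)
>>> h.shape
(11, 3)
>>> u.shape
(37, 3)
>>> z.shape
(11, 5)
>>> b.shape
(5, 11)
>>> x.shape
(11, 5)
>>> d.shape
(5,)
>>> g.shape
(5, 5, 11, 37)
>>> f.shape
(37, 37, 3, 11)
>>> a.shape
(11, 11)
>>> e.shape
(37, 37, 5, 3)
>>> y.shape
(37, 5, 11, 5, 3)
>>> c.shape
(3, 5, 5)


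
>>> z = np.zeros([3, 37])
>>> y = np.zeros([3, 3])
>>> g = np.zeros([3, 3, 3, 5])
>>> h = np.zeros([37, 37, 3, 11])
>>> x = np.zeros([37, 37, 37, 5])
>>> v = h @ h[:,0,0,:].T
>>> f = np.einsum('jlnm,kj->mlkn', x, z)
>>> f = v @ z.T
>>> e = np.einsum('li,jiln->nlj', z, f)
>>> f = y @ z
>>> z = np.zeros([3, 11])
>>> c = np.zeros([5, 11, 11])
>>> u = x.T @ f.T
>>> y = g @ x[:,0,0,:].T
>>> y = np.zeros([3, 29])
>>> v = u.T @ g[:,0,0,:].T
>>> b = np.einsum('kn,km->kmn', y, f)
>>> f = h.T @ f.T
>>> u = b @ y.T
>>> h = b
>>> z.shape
(3, 11)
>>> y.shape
(3, 29)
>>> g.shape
(3, 3, 3, 5)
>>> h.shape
(3, 37, 29)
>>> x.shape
(37, 37, 37, 5)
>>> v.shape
(3, 37, 37, 3)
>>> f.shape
(11, 3, 37, 3)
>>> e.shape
(3, 3, 37)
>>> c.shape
(5, 11, 11)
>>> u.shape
(3, 37, 3)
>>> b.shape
(3, 37, 29)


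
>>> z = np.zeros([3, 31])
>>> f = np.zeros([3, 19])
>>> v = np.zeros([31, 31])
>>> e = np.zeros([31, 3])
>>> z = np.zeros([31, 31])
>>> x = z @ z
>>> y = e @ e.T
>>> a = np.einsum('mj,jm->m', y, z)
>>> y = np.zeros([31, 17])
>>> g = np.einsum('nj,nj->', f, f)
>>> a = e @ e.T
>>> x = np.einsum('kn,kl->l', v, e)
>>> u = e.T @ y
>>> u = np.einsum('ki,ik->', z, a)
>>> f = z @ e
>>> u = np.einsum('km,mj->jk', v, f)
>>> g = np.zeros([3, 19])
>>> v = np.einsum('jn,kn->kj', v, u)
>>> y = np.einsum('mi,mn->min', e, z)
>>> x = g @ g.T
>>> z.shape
(31, 31)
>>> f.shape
(31, 3)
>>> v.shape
(3, 31)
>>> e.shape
(31, 3)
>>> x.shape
(3, 3)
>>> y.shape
(31, 3, 31)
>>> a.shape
(31, 31)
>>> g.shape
(3, 19)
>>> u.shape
(3, 31)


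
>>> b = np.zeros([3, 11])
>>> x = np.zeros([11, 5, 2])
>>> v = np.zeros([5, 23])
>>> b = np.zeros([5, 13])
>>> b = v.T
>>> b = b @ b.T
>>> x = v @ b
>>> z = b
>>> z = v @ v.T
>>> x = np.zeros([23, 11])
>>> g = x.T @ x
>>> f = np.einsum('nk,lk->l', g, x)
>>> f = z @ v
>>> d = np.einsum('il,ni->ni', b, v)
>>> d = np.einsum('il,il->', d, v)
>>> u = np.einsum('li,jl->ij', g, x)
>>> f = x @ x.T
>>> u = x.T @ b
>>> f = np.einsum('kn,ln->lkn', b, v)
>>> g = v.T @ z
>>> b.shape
(23, 23)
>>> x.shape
(23, 11)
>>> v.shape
(5, 23)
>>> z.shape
(5, 5)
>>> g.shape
(23, 5)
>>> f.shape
(5, 23, 23)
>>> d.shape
()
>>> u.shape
(11, 23)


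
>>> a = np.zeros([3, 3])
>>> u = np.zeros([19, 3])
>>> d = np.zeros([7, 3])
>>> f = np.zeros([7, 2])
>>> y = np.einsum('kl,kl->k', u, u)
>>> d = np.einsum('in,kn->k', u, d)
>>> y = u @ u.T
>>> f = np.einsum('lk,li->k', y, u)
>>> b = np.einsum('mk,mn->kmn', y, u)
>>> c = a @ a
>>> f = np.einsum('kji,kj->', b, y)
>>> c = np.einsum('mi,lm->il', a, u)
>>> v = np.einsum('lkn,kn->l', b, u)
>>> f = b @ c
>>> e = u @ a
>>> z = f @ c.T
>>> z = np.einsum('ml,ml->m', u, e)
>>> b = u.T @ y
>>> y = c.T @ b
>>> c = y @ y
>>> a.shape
(3, 3)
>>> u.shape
(19, 3)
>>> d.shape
(7,)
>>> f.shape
(19, 19, 19)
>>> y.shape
(19, 19)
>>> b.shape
(3, 19)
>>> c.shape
(19, 19)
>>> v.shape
(19,)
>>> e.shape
(19, 3)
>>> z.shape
(19,)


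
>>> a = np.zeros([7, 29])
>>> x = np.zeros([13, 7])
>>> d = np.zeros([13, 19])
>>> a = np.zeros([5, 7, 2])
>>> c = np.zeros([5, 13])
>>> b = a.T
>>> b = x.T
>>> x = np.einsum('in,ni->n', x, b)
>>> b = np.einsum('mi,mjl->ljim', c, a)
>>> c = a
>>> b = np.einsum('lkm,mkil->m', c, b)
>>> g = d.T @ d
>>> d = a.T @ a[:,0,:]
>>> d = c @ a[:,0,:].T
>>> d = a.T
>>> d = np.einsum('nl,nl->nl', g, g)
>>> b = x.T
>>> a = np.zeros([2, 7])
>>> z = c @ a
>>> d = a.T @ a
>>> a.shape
(2, 7)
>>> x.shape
(7,)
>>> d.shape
(7, 7)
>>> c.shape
(5, 7, 2)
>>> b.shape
(7,)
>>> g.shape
(19, 19)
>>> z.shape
(5, 7, 7)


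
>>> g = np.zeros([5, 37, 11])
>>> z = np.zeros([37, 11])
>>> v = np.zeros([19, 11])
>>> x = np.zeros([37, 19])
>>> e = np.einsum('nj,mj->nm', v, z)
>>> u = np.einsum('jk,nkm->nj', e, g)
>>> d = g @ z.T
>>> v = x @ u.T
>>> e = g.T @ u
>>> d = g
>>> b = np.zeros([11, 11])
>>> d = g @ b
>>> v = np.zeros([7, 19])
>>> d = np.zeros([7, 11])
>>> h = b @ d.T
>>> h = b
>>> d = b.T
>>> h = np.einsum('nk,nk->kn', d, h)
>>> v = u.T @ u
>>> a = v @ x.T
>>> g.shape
(5, 37, 11)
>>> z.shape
(37, 11)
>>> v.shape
(19, 19)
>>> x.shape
(37, 19)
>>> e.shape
(11, 37, 19)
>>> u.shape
(5, 19)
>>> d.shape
(11, 11)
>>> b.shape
(11, 11)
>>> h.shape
(11, 11)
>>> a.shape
(19, 37)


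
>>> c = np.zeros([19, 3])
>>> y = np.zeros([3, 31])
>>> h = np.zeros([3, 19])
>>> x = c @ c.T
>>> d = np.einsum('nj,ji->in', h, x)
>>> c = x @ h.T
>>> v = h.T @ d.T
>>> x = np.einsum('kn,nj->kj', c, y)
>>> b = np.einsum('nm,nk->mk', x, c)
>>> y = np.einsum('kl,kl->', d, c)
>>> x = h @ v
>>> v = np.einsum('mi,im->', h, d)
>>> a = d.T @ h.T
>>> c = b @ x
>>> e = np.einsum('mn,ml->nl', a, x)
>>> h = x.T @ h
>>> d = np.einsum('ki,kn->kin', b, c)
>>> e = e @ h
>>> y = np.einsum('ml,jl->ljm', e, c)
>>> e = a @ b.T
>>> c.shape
(31, 19)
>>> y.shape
(19, 31, 3)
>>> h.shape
(19, 19)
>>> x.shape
(3, 19)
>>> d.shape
(31, 3, 19)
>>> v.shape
()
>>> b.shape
(31, 3)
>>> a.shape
(3, 3)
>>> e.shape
(3, 31)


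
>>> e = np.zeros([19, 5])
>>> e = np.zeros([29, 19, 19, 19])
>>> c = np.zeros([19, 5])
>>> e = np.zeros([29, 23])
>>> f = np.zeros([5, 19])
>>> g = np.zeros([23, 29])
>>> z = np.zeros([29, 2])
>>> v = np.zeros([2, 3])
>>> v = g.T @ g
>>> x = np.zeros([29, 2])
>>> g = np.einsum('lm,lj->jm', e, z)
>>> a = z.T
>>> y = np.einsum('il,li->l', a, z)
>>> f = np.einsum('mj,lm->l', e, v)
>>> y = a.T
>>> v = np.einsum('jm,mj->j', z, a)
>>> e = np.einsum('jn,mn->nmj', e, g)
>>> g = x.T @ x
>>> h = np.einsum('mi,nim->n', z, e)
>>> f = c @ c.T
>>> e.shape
(23, 2, 29)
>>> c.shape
(19, 5)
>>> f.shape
(19, 19)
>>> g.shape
(2, 2)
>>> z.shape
(29, 2)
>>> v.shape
(29,)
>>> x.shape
(29, 2)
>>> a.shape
(2, 29)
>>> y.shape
(29, 2)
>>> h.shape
(23,)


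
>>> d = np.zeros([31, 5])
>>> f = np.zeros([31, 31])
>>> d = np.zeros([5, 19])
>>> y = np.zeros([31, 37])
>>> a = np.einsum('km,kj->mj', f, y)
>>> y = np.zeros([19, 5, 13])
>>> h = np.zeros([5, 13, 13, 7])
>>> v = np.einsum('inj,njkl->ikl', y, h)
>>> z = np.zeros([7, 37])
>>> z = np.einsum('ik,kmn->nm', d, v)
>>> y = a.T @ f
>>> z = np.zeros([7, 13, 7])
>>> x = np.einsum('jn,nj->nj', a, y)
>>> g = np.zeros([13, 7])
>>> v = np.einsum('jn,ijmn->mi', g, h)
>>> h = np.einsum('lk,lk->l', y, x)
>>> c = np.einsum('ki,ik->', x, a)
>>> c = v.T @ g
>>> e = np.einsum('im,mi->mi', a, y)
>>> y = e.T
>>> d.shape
(5, 19)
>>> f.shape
(31, 31)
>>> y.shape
(31, 37)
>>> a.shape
(31, 37)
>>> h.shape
(37,)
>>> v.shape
(13, 5)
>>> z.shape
(7, 13, 7)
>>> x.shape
(37, 31)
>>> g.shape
(13, 7)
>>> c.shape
(5, 7)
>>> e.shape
(37, 31)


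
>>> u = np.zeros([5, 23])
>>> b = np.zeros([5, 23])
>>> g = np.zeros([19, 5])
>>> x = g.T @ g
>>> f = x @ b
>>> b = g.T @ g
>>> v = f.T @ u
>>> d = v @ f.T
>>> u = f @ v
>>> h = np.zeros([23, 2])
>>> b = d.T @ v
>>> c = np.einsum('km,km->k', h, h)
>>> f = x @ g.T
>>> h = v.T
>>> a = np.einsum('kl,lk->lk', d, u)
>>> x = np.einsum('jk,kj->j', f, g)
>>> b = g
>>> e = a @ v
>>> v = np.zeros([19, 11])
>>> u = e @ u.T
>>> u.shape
(5, 5)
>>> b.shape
(19, 5)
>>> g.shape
(19, 5)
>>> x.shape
(5,)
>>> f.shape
(5, 19)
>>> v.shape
(19, 11)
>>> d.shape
(23, 5)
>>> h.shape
(23, 23)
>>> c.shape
(23,)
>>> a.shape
(5, 23)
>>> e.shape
(5, 23)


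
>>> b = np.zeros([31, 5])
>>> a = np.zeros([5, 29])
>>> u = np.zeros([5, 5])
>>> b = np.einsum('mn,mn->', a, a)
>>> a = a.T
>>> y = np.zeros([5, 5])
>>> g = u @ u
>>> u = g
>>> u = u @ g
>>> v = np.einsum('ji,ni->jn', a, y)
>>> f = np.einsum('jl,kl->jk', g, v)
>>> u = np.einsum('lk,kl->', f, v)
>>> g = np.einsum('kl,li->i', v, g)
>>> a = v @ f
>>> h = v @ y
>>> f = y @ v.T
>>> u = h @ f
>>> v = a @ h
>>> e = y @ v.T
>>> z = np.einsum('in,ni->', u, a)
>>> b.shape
()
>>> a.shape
(29, 29)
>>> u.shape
(29, 29)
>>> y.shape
(5, 5)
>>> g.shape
(5,)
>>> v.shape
(29, 5)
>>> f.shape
(5, 29)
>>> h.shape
(29, 5)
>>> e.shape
(5, 29)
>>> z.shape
()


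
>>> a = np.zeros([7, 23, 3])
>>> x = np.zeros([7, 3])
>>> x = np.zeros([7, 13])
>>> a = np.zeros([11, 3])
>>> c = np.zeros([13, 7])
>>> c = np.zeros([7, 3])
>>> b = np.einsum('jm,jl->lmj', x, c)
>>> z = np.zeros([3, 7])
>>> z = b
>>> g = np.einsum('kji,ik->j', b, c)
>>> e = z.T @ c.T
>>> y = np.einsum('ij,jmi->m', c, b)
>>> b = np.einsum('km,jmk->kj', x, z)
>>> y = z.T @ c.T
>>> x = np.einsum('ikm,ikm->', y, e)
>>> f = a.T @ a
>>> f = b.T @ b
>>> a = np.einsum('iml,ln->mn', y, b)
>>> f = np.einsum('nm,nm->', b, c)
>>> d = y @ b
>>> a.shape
(13, 3)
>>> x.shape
()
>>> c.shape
(7, 3)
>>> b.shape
(7, 3)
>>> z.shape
(3, 13, 7)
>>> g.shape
(13,)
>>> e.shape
(7, 13, 7)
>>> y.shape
(7, 13, 7)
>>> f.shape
()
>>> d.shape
(7, 13, 3)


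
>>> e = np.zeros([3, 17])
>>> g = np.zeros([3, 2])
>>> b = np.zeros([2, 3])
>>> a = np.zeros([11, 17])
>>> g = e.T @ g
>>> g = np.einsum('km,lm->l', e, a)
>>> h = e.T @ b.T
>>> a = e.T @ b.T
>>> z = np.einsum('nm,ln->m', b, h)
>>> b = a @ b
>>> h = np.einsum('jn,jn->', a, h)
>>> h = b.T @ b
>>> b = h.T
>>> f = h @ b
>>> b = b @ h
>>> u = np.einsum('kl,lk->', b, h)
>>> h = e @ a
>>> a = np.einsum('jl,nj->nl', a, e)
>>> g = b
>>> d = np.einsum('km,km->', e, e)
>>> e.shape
(3, 17)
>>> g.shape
(3, 3)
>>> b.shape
(3, 3)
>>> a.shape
(3, 2)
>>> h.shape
(3, 2)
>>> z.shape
(3,)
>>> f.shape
(3, 3)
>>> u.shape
()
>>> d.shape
()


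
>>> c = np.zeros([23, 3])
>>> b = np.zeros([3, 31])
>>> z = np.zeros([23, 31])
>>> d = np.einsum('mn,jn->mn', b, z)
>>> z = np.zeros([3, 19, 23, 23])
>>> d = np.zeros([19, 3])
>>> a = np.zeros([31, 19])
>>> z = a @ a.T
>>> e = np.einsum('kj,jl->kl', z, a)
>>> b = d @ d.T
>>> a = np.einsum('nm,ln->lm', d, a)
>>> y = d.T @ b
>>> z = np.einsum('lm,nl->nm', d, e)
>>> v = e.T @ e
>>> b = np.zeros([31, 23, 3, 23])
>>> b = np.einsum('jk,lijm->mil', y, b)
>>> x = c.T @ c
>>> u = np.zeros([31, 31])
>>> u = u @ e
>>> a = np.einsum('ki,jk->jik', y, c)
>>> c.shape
(23, 3)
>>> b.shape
(23, 23, 31)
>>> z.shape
(31, 3)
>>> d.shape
(19, 3)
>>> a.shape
(23, 19, 3)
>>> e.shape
(31, 19)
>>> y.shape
(3, 19)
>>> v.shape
(19, 19)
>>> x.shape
(3, 3)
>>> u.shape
(31, 19)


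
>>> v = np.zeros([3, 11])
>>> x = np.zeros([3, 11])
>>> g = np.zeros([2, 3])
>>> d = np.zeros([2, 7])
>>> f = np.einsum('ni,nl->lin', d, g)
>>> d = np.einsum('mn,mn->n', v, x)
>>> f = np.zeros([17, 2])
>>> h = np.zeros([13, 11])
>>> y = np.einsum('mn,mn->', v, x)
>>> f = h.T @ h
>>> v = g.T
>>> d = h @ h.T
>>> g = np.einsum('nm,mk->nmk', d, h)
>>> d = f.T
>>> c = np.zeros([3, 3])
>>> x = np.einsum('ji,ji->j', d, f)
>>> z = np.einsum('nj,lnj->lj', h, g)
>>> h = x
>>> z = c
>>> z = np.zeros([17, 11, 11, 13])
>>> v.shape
(3, 2)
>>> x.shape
(11,)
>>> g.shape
(13, 13, 11)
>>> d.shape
(11, 11)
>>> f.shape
(11, 11)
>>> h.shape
(11,)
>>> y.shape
()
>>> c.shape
(3, 3)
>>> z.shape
(17, 11, 11, 13)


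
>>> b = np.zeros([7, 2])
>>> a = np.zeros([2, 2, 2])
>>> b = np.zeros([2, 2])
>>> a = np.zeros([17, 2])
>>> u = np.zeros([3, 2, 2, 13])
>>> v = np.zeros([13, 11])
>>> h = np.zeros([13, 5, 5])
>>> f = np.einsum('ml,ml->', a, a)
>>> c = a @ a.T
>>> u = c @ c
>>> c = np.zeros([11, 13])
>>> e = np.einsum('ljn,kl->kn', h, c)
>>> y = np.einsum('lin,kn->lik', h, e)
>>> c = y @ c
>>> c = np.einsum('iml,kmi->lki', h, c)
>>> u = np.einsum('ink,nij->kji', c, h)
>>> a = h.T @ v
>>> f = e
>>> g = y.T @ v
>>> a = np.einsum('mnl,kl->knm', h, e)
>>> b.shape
(2, 2)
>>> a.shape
(11, 5, 13)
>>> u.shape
(13, 5, 5)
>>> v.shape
(13, 11)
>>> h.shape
(13, 5, 5)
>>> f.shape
(11, 5)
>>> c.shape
(5, 13, 13)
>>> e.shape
(11, 5)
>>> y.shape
(13, 5, 11)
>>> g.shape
(11, 5, 11)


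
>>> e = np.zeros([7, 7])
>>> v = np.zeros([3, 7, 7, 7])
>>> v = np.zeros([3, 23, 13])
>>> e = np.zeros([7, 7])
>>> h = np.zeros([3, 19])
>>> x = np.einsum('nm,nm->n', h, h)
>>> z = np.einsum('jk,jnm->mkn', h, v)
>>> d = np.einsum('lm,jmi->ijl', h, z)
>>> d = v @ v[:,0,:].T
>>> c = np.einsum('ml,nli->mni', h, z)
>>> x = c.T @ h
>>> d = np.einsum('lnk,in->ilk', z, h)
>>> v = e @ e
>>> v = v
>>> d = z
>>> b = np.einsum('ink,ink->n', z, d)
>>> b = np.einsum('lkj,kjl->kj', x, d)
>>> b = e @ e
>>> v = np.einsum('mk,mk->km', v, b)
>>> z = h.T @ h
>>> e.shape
(7, 7)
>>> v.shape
(7, 7)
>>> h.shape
(3, 19)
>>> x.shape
(23, 13, 19)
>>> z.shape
(19, 19)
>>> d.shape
(13, 19, 23)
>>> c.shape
(3, 13, 23)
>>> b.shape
(7, 7)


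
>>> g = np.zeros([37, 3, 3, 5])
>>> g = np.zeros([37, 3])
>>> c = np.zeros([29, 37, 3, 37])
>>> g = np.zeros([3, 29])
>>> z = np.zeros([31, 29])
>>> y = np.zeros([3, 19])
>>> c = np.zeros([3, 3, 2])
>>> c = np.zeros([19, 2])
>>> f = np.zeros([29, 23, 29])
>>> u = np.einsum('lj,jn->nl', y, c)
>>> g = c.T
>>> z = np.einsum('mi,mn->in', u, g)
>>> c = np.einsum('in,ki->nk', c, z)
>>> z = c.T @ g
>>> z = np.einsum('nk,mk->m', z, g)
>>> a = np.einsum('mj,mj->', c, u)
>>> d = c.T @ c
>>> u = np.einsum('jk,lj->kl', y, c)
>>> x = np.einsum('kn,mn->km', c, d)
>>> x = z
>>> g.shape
(2, 19)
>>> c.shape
(2, 3)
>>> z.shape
(2,)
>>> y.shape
(3, 19)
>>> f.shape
(29, 23, 29)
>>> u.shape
(19, 2)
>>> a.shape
()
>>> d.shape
(3, 3)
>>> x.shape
(2,)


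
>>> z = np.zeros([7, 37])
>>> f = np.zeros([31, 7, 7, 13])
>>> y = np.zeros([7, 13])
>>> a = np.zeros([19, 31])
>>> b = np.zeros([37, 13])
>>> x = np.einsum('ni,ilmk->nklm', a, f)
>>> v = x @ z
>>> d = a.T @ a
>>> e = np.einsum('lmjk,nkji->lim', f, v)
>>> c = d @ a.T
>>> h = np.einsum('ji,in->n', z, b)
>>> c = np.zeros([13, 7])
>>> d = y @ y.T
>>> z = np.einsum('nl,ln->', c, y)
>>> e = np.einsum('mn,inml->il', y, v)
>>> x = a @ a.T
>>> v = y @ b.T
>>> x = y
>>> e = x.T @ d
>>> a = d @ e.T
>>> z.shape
()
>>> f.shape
(31, 7, 7, 13)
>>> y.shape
(7, 13)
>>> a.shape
(7, 13)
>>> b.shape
(37, 13)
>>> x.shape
(7, 13)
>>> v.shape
(7, 37)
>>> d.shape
(7, 7)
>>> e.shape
(13, 7)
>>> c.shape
(13, 7)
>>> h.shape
(13,)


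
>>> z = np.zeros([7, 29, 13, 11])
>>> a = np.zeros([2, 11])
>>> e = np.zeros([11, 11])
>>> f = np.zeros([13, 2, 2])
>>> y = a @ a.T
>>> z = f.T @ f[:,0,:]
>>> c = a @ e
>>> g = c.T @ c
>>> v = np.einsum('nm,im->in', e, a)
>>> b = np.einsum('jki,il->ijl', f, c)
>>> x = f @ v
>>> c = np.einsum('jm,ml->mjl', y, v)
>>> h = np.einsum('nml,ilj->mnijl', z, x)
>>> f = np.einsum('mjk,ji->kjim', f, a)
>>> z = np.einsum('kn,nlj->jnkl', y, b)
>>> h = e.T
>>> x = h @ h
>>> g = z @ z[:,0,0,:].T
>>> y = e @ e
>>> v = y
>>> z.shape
(11, 2, 2, 13)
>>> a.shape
(2, 11)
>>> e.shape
(11, 11)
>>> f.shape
(2, 2, 11, 13)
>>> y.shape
(11, 11)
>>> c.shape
(2, 2, 11)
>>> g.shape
(11, 2, 2, 11)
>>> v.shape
(11, 11)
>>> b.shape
(2, 13, 11)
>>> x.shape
(11, 11)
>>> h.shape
(11, 11)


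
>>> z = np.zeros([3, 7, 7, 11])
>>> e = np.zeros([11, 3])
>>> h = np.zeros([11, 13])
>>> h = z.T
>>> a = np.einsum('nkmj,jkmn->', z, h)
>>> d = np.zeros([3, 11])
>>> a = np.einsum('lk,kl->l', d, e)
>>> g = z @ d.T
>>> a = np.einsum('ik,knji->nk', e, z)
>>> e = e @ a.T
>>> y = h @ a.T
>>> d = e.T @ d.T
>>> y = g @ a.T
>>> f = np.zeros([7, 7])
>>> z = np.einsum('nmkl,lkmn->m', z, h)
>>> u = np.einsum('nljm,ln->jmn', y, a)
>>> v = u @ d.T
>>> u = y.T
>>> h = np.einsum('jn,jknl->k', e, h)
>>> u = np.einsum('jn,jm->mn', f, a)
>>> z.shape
(7,)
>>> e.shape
(11, 7)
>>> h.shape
(7,)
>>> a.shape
(7, 3)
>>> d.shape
(7, 3)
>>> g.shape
(3, 7, 7, 3)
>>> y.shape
(3, 7, 7, 7)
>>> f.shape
(7, 7)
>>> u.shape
(3, 7)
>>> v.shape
(7, 7, 7)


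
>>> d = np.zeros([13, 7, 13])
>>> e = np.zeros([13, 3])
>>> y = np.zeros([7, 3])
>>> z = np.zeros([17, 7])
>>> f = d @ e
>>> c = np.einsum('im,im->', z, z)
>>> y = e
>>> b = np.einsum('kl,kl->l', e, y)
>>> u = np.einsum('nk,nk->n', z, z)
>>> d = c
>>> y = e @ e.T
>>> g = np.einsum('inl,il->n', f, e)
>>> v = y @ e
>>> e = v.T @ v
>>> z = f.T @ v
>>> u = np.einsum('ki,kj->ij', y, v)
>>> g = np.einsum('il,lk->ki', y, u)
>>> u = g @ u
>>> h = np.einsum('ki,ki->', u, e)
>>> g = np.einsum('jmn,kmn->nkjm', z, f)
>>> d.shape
()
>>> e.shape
(3, 3)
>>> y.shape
(13, 13)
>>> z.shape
(3, 7, 3)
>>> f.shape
(13, 7, 3)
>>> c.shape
()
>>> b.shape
(3,)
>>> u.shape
(3, 3)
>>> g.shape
(3, 13, 3, 7)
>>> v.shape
(13, 3)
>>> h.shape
()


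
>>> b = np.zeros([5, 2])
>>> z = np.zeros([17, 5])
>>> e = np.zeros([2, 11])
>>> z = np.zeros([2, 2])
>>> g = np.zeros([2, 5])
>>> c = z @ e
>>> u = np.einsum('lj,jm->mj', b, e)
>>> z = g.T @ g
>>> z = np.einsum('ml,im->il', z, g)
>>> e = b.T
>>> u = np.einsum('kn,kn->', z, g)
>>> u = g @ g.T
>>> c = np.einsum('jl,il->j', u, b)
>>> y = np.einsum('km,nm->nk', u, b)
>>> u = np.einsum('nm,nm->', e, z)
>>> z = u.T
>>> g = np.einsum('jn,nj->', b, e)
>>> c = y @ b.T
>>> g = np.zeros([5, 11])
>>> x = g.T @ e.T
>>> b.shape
(5, 2)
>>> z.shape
()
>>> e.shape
(2, 5)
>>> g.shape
(5, 11)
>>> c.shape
(5, 5)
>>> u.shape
()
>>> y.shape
(5, 2)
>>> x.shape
(11, 2)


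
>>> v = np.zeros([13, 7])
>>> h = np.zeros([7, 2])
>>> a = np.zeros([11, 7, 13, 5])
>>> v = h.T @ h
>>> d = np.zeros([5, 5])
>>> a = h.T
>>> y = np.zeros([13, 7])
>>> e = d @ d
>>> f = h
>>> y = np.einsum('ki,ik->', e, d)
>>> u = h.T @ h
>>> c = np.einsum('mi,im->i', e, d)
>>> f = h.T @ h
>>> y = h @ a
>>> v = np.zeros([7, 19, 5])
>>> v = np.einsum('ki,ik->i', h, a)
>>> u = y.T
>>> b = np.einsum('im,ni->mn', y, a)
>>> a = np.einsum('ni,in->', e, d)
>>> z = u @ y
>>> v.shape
(2,)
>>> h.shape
(7, 2)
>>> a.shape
()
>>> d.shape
(5, 5)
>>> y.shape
(7, 7)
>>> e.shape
(5, 5)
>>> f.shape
(2, 2)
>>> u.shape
(7, 7)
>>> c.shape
(5,)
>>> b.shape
(7, 2)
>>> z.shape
(7, 7)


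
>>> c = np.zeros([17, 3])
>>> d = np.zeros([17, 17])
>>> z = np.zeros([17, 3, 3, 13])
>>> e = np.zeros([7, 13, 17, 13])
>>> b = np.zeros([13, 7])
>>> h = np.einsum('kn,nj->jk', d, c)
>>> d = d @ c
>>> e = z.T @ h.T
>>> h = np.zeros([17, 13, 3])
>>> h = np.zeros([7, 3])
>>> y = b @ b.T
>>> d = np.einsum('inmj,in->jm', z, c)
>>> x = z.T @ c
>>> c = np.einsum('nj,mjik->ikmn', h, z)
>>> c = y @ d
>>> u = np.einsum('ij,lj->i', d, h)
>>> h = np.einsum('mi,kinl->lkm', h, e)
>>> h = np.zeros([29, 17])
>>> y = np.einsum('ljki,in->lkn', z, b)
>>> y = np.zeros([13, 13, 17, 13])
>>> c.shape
(13, 3)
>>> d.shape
(13, 3)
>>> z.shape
(17, 3, 3, 13)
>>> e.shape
(13, 3, 3, 3)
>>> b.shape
(13, 7)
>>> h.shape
(29, 17)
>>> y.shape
(13, 13, 17, 13)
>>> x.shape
(13, 3, 3, 3)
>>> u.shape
(13,)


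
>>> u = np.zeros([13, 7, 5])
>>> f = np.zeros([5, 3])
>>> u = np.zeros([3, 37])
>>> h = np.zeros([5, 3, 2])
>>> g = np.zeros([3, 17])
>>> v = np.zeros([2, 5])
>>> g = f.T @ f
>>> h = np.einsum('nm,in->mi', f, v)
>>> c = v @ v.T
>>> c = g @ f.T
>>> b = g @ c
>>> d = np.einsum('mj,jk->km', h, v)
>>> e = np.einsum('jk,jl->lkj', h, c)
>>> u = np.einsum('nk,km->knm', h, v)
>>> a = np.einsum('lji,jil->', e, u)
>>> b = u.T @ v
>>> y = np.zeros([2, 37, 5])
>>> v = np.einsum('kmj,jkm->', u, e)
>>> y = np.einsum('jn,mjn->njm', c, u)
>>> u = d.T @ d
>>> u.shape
(3, 3)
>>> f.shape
(5, 3)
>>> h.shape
(3, 2)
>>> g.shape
(3, 3)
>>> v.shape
()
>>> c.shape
(3, 5)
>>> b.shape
(5, 3, 5)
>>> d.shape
(5, 3)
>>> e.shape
(5, 2, 3)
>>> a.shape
()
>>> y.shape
(5, 3, 2)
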